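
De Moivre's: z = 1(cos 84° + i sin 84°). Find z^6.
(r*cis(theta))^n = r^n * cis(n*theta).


r^6 = 1^6 = 1
n*theta = 6*84° = 504° = 144° (mod 360)
a = 1*cos(144°) = -0.8090
b = 1*sin(144°) = 0.5878

1 cis(144°) = -0.8090 + 0.5878i


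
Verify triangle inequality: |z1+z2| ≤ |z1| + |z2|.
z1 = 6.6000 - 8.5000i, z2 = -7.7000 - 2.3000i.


|z1| = sqrt(6.6^2 + (-8.5)^2) = sqrt(115.81) = 10.7615
|z2| = sqrt((-7.7)^2 + (-2.3)^2) = sqrt(64.58) = 8.0362
z1+z2 = -1.1000 - 10.8000i
|z1+z2| = sqrt(117.85) = 10.8559
|z1|+|z2| = 10.7615 + 8.0362 = 18.7977

|z1+z2| = 10.8559 ≤ |z1|+|z2| = 18.7977 (verified)


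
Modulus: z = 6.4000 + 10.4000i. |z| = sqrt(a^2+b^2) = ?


|z| = sqrt(6.4^2 + 10.4^2) = sqrt(40.96 + 108.16) = sqrt(149.12) = 12.2115

|z| = 12.2115


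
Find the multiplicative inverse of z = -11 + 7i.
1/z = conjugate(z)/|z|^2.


|z|^2 = 121+49 = 170
1/z = (-11 - 7i)/170

1/z = -0.0647 - 0.0412i


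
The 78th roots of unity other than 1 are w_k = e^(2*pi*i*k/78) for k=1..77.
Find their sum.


With w = e^(2*pi*i/78), all 78 of the 78th roots of unity w^0 = 1, w, ..., w^(77) sum to 0: 1 + w + ... + w^(77) = (1 - w^78)/(1 - w) = 0 since w^78 = 1, w ≠ 1.
Removing the root 1: w + w^2 + ... + w^(77) = 0 - 1 = -1

Sum = -1


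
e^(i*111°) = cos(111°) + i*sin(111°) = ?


cos(111°) = -0.3584
sin(111°) = 0.9336

e^(i*111°) = -0.3584 + 0.9336i


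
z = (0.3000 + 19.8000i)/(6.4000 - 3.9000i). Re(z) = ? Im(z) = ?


Multiply by conjugate: (0.3000 + 19.8000i)(6.4000 + 3.9000i) / (6.4^2 + (-3.9)^2)
Numerator real = 0.3*6.4 + 19.8*(-3.9) = -75.3
Numerator imag = 19.8*6.4 - 0.3*(-3.9) = 127.89
Denominator = 56.17
Re(z) = -75.3/56.17 = -1.3406
Im(z) = 127.89/56.17 = 2.2768

Re(z) = -1.3406, Im(z) = 2.2768


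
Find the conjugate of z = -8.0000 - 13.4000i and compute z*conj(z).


z_bar = -8.0000 + 13.4000i
z*z_bar = (-8)^2 + (-13.4)^2 = 64 + 179.56 = 243.56

z_bar = -8.0000 + 13.4000i, z*z_bar = 243.56


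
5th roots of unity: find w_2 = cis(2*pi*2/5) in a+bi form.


Angle = 360*2/5 = 144°
a = cos(144°) = -0.8090
b = sin(144°) = 0.5878

-0.8090 + 0.5878i


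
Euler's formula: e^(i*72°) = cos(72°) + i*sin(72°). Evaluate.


cos(72°) = 0.3090
sin(72°) = 0.9511

e^(i*72°) = 0.3090 + 0.9511i


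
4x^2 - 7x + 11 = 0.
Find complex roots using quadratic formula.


disc = (-7)^2 - 4*4*11 = 49 - 176 = -127
sqrt(|disc|) = sqrt(127) = 11.2694
Real part = 7/(2*4) = 0.8750
Imag part = 11.2694/(2*4) = 1.4087

0.8750 ± 1.4087i


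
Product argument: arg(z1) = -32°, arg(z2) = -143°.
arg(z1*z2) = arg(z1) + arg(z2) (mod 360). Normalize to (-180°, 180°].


arg(z1*z2) = -32° - 143° = -175°
Normalized to (-180°, 180°]: -175°

-175°


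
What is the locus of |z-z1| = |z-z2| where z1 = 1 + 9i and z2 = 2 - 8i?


Equal distances means the locus is the perpendicular bisector of z1 and z2.
Midpoint = ((1+2)/2, (9+(-8))/2) = (1.5000, 0.5000)

Perpendicular bisector through (1.5000, 0.5000)


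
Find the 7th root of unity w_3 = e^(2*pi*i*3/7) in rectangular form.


Angle = 360*3/7 = 154.2857°
a = cos(154.2857°) = -0.9010
b = sin(154.2857°) = 0.4339

-0.9010 + 0.4339i


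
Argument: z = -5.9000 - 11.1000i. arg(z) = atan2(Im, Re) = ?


Re = -5.9, Im = -11.1
arg = atan2(-11.1, -5.9) = -117.9921 degrees

arg(z) = -117.9921 degrees


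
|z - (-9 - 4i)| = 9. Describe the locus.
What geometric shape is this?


|z - z0| = r is a circle with center z0 and radius r.
Center = (-9, -4), radius = 9

Circle with center (-9, -4) and radius 9


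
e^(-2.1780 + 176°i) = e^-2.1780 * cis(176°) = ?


e^-2.1780 = 0.1133
cos(176°) = -0.9976
sin(176°) = 0.0698
Real = 0.1133*(-0.9976) = -0.1130
Imag = 0.1133*0.0698 = 0.0079

-0.1130 + 0.0079i


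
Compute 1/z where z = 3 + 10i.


|z|^2 = 9+100 = 109
1/z = (3 - 10i)/109

1/z = 0.0275 - 0.0917i


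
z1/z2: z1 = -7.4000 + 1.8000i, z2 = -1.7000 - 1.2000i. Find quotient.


Conjugate of z2 = -1.7000 + 1.2000i
Numerator: (-7.4000 + 1.8000i)(-1.7000 + 1.2000i) = 10.4200 - 11.9400i
Denominator: (-1.7)^2 + (-1.2)^2 = 4.33
Result = (10.4200 - 11.9400i)/4.33

2.4065 - 2.7575i


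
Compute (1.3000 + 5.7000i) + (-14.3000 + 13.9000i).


Real: 1.3 - 14.3 = -13
Imag: 5.7 + 13.9 = 19.6

-13.0000 + 19.6000i


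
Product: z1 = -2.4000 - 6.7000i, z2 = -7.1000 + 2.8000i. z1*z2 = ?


Real = -2.4*(-7.1) - (-6.7)*2.8 = 17.04 - (-18.76) = 35.8
Imag = -2.4*2.8 - (7.1)*(-6.7) = -6.72 + 47.57 = 40.85

35.8000 + 40.8500i


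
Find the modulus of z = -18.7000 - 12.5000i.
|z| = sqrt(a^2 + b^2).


|z| = sqrt((-18.7)^2 + (-12.5)^2) = sqrt(349.69 + 156.25) = sqrt(505.94) = 22.4931

|z| = 22.4931


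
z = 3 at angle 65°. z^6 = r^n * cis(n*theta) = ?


r^6 = 3^6 = 729
n*theta = 6*65° = 390° = 30° (mod 360)
a = 729*cos(30°) = 631.3325
b = 729*sin(30°) = 364.5000

729 cis(30°) = 631.3325 + 364.5000i


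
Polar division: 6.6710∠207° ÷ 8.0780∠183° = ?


r = 6.6710 / 8.0780 = 0.8258
theta = 207° - 183° = 24° = 24° (mod 360)

0.8258 cis(24°)


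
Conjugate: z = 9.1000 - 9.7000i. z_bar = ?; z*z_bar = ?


z_bar = 9.1000 + 9.7000i
z*z_bar = 9.1^2 + (-9.7)^2 = 82.81 + 94.09 = 176.9

z_bar = 9.1000 + 9.7000i, z*z_bar = 176.9


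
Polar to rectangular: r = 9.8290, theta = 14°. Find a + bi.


a = 9.8290*cos(14°) = 9.8290*0.970296 = 9.5370
b = 9.8290*sin(14°) = 9.8290*0.241922 = 2.3779

9.5370 + 2.3779i


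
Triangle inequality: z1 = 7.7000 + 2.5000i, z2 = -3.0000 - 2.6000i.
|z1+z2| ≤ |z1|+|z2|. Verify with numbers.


|z1| = sqrt(7.7^2 + 2.5^2) = sqrt(65.54) = 8.0957
|z2| = sqrt((-3)^2 + (-2.6)^2) = sqrt(15.76) = 3.9699
z1+z2 = 4.7000 - 0.1000i
|z1+z2| = sqrt(22.1) = 4.7011
|z1|+|z2| = 8.0957 + 3.9699 = 12.0656

|z1+z2| = 4.7011 ≤ |z1|+|z2| = 12.0656 (verified)


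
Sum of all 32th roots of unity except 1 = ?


With w = e^(2*pi*i/32), all 32 of the 32th roots of unity w^0 = 1, w, ..., w^(31) sum to 0: 1 + w + ... + w^(31) = (1 - w^32)/(1 - w) = 0 since w^32 = 1, w ≠ 1.
Removing the root 1: w + w^2 + ... + w^(31) = 0 - 1 = -1

Sum = -1


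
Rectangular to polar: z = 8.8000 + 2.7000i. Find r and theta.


r = sqrt(77.44+7.29) = sqrt(84.73) = 9.2049
theta = atan2(2.7, 8.8) = 17.0570 degrees

r = 9.2049, theta = 17.0570 degrees


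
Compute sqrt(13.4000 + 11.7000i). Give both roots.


|z| = sqrt(179.56+136.89) = 17.7890
sqrt((|z|+a)/2) = sqrt((17.7890+13.4)/2) = sqrt(15.5945) = 3.9490
sqrt((|z|-a)/2) = sqrt((17.7890-13.4)/2) = sqrt(2.1945) = 1.4814

±(3.9490 + 1.4814i) i.e. 3.9490 + 1.4814i and -3.9490 - 1.4814i


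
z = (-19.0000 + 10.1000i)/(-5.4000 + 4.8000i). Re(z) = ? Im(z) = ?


Multiply by conjugate: (-19.0000 + 10.1000i)(-5.4000 - 4.8000i) / ((-5.4)^2 + 4.8^2)
Numerator real = -19*(-5.4) + 10.1*4.8 = 151.08
Numerator imag = 10.1*(-5.4) - (-19)*4.8 = 36.66
Denominator = 52.2
Re(z) = 151.08/52.2 = 2.8943
Im(z) = 36.66/52.2 = 0.7023

Re(z) = 2.8943, Im(z) = 0.7023


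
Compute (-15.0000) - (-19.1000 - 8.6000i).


Real: -15 + 19.1 = 4.1
Imag: 0 + 8.6 = 8.6

4.1000 + 8.6000i


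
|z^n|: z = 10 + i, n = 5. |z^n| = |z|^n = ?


|z| = sqrt(100+1) = sqrt(101) = 10.0499
|z^5| = |z|^5 = (sqrt(101))^5 = 101^2 * sqrt(101) = 10201*sqrt(101)

|z^5| = 10201*sqrt(101) ≈ 102518.7812


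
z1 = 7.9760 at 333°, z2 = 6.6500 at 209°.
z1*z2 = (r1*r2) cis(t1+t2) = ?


r = 7.9760 * 6.6500 = 53.0404
theta = 333° + 209° = 542° = 182° (mod 360)

53.0404 cis(182°)


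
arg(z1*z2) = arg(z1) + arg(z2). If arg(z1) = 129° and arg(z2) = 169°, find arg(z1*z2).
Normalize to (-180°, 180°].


arg(z1*z2) = 129° + 169° = 298°
Normalized to (-180°, 180°]: -62°

-62°


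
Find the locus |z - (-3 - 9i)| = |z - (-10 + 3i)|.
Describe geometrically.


Equal distances means the locus is the perpendicular bisector of z1 and z2.
Midpoint = ((-3+(-10))/2, (-9+3)/2) = (-6.5000, -3.0000)

Perpendicular bisector through (-6.5000, -3.0000)


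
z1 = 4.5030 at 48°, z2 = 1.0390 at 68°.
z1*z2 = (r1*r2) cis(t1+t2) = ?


r = 4.5030 * 1.0390 = 4.6786
theta = 48° + 68° = 116° = 116° (mod 360)

4.6786 cis(116°)


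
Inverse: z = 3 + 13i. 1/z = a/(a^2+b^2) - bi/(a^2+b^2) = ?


|z|^2 = 9+169 = 178
1/z = (3 - 13i)/178

1/z = 0.0169 - 0.0730i


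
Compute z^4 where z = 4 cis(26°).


r^4 = 4^4 = 256
n*theta = 4*26° = 104° = 104° (mod 360)
a = 256*cos(104°) = -61.9320
b = 256*sin(104°) = 248.3957

256 cis(104°) = -61.9320 + 248.3957i


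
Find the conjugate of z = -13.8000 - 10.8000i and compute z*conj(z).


z_bar = -13.8000 + 10.8000i
z*z_bar = (-13.8)^2 + (-10.8)^2 = 190.44 + 116.64 = 307.08

z_bar = -13.8000 + 10.8000i, z*z_bar = 307.08


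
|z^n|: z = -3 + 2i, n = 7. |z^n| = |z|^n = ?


|z| = sqrt(9+4) = sqrt(13) = 3.6056
|z^7| = |z|^7 = (sqrt(13))^7 = 13^3 * sqrt(13) = 2197*sqrt(13)

|z^7| = 2197*sqrt(13) ≈ 7921.3962


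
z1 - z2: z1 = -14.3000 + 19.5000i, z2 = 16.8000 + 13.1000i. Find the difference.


Real: -14.3 - 16.8 = -31.1
Imag: 19.5 - 13.1 = 6.4

-31.1000 + 6.4000i


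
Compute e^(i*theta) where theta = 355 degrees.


cos(355°) = 0.9962
sin(355°) = -0.0872

e^(i*355°) = 0.9962 - 0.0872i


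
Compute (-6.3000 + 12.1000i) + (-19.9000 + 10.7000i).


Real: -6.3 - 19.9 = -26.2
Imag: 12.1 + 10.7 = 22.8

-26.2000 + 22.8000i


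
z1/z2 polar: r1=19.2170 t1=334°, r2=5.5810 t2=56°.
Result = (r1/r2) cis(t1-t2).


r = 19.2170 / 5.5810 = 3.4433
theta = 334° - 56° = 278° = 278° (mod 360)

3.4433 cis(278°)


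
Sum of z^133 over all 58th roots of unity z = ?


The roots are w_k = w^k with w = e^(2*pi*i/58), and (w^k)^133 = (w^133)^k.
So S = 1 + u + u^2 + ... + u^(57) with u = w^133.
133 = 2*58 + 17, so 133 is not a multiple of 58: u = (w^58)^2 * w^17 = w^17 ≠ 1 (w is a primitive 58th root), while u^58 = (w^58)^133 = 1.
Geometric series: S = (1 - u^58)/(1 - u) = (1 - 1)/(1 - u) = 0

S = 0


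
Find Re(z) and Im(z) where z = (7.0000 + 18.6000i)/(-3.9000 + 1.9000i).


Multiply by conjugate: (7.0000 + 18.6000i)(-3.9000 - 1.9000i) / ((-3.9)^2 + 1.9^2)
Numerator real = 7*(-3.9) + 18.6*1.9 = 8.04
Numerator imag = 18.6*(-3.9) - 7*1.9 = -85.84
Denominator = 18.82
Re(z) = 8.04/18.82 = 0.4272
Im(z) = -85.84/18.82 = -4.5611

Re(z) = 0.4272, Im(z) = -4.5611


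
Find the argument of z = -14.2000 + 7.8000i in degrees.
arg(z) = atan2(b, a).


Re = -14.2, Im = 7.8
arg = atan2(7.8, -14.2) = 151.2202 degrees

arg(z) = 151.2202 degrees


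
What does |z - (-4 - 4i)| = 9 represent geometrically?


|z - z0| = r is a circle with center z0 and radius r.
Center = (-4, -4), radius = 9

Circle with center (-4, -4) and radius 9


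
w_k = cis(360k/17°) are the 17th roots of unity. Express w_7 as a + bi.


Angle = 360*7/17 = 148.2353°
a = cos(148.2353°) = -0.8502
b = sin(148.2353°) = 0.5264

-0.8502 + 0.5264i


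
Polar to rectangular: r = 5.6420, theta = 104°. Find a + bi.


a = 5.6420*cos(104°) = 5.6420*(-0.24192) = -1.3649
b = 5.6420*sin(104°) = 5.6420*0.9703 = 5.4744

-1.3649 + 5.4744i


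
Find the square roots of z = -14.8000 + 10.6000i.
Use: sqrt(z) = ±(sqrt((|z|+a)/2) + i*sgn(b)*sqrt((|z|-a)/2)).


|z| = sqrt(219.04+112.36) = 18.2044
sqrt((|z|+a)/2) = sqrt((18.2044+(-14.8))/2) = sqrt(1.7022) = 1.3047
sqrt((|z|-a)/2) = sqrt((18.2044-(-14.8))/2) = sqrt(16.5022) = 4.0623

±(1.3047 + 4.0623i) i.e. 1.3047 + 4.0623i and -1.3047 - 4.0623i


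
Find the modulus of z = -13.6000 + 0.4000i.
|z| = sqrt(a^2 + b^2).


|z| = sqrt((-13.6)^2 + 0.4^2) = sqrt(184.96 + 0.16) = sqrt(185.12) = 13.6059

|z| = 13.6059


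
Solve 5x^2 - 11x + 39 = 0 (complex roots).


disc = (-11)^2 - 4*5*39 = 121 - 780 = -659
sqrt(|disc|) = sqrt(659) = 25.6710
Real part = 11/(2*5) = 1.1000
Imag part = 25.6710/(2*5) = 2.5671

1.1000 ± 2.5671i


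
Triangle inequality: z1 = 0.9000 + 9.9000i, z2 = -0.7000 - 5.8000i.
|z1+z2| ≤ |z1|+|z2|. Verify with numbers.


|z1| = sqrt(0.9^2 + 9.9^2) = sqrt(98.82) = 9.9408
|z2| = sqrt((-0.7)^2 + (-5.8)^2) = sqrt(34.13) = 5.8421
z1+z2 = 0.2000 + 4.1000i
|z1+z2| = sqrt(16.85) = 4.1049
|z1|+|z2| = 9.9408 + 5.8421 = 15.7829

|z1+z2| = 4.1049 ≤ |z1|+|z2| = 15.7829 (verified)


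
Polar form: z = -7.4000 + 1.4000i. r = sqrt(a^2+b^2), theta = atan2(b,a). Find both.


r = sqrt(54.76+1.96) = sqrt(56.72) = 7.5313
theta = atan2(1.4, -7.4) = 169.2869 degrees

r = 7.5313, theta = 169.2869 degrees


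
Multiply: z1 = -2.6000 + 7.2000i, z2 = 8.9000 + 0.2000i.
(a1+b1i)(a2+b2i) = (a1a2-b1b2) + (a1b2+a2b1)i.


Real = -2.6*8.9 - 7.2*0.2 = -23.14 - 1.44 = -24.58
Imag = -2.6*0.2 + 8.9*7.2 = -0.52 + 64.08 = 63.56

-24.5800 + 63.5600i


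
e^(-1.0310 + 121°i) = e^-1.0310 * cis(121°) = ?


e^-1.0310 = 0.35665
cos(121°) = -0.515
sin(121°) = 0.8572
Real = 0.35665*(-0.515) = -0.1837
Imag = 0.35665*0.8572 = 0.3057

-0.1837 + 0.3057i


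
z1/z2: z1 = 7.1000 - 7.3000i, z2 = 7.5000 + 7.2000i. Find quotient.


Conjugate of z2 = 7.5000 - 7.2000i
Numerator: (7.1000 - 7.3000i)(7.5000 - 7.2000i) = 0.6900 - 105.8700i
Denominator: 7.5^2 + 7.2^2 = 108.09
Result = (0.6900 - 105.8700i)/108.09

0.0064 - 0.9795i


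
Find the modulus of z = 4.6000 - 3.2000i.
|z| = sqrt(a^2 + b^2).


|z| = sqrt(4.6^2 + (-3.2)^2) = sqrt(21.16 + 10.24) = sqrt(31.4) = 5.6036

|z| = 5.6036


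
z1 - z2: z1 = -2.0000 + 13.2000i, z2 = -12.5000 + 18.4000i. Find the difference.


Real: -2 + 12.5 = 10.5
Imag: 13.2 - 18.4 = -5.2

10.5000 - 5.2000i


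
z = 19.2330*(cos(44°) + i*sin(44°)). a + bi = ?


a = 19.2330*cos(44°) = 19.2330*0.71934 = 13.8351
b = 19.2330*sin(44°) = 19.2330*0.69466 = 13.3604

13.8351 + 13.3604i


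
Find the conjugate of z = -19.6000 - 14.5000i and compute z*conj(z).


z_bar = -19.6000 + 14.5000i
z*z_bar = (-19.6)^2 + (-14.5)^2 = 384.16 + 210.25 = 594.41

z_bar = -19.6000 + 14.5000i, z*z_bar = 594.41


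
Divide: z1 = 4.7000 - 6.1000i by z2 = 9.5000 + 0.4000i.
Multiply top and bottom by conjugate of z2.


Conjugate of z2 = 9.5000 - 0.4000i
Numerator: (4.7000 - 6.1000i)(9.5000 - 0.4000i) = 42.2100 - 59.8300i
Denominator: 9.5^2 + 0.4^2 = 90.41
Result = (42.2100 - 59.8300i)/90.41

0.4669 - 0.6618i


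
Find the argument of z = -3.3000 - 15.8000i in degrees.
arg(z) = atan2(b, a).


Re = -3.3, Im = -15.8
arg = atan2(-15.8, -3.3) = -101.7972 degrees

arg(z) = -101.7972 degrees


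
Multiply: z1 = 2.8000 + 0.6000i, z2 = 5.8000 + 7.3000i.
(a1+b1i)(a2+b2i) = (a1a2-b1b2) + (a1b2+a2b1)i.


Real = 2.8*5.8 - 0.6*7.3 = 16.24 - 4.38 = 11.86
Imag = 2.8*7.3 + 5.8*0.6 = 20.44 + 3.48 = 23.92

11.8600 + 23.9200i


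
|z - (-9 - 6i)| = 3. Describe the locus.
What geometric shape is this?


|z - z0| = r is a circle with center z0 and radius r.
Center = (-9, -6), radius = 3

Circle with center (-9, -6) and radius 3


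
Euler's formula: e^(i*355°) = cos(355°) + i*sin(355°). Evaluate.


cos(355°) = 0.9962
sin(355°) = -0.0872

e^(i*355°) = 0.9962 - 0.0872i


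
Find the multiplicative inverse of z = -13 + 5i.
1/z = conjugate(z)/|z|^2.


|z|^2 = 169+25 = 194
1/z = (-13 - 5i)/194

1/z = -0.0670 - 0.0258i


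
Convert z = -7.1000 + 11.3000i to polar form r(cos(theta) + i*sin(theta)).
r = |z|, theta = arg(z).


r = sqrt(50.41+127.69) = sqrt(178.1) = 13.3454
theta = atan2(11.3, -7.1) = 122.1419 degrees

r = 13.3454, theta = 122.1419 degrees


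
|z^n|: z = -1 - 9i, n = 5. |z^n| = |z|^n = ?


|z| = sqrt(1+81) = sqrt(82) = 9.0554
|z^5| = |z|^5 = (sqrt(82))^5 = 82^2 * sqrt(82) = 6724*sqrt(82)

|z^5| = 6724*sqrt(82) ≈ 60888.4097


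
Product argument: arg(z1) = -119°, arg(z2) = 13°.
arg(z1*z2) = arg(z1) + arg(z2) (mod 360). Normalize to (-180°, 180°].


arg(z1*z2) = -119° + 13° = -106°
Normalized to (-180°, 180°]: -106°

-106°


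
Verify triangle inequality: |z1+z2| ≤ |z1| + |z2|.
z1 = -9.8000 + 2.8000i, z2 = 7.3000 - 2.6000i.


|z1| = sqrt((-9.8)^2 + 2.8^2) = sqrt(103.88) = 10.1922
|z2| = sqrt(7.3^2 + (-2.6)^2) = sqrt(60.05) = 7.7492
z1+z2 = -2.5000 + 0.2000i
|z1+z2| = sqrt(6.29) = 2.5080
|z1|+|z2| = 10.1922 + 7.7492 = 17.9414

|z1+z2| = 2.5080 ≤ |z1|+|z2| = 17.9414 (verified)


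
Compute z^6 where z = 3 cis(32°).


r^6 = 3^6 = 729
n*theta = 6*32° = 192° = 192° (mod 360)
a = 729*cos(192°) = -713.0696
b = 729*sin(192°) = -151.5676

729 cis(192°) = -713.0696 - 151.5676i


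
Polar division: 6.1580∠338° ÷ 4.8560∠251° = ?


r = 6.1580 / 4.8560 = 1.2681
theta = 338° - 251° = 87° = 87° (mod 360)

1.2681 cis(87°)


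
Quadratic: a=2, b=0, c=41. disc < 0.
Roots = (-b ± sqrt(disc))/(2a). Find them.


disc = 0^2 - 4*2*41 = 0 - 328 = -328
sqrt(|disc|) = sqrt(328) = 18.1108
Real part = 0/(2*2) = 0
Imag part = 18.1108/(2*2) = 4.5277

0 ± 4.5277i


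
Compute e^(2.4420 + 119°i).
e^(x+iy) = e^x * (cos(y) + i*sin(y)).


e^2.4420 = 11.4960
cos(119°) = -0.48481
sin(119°) = 0.87462
Real = 11.4960*(-0.48481) = -5.5734
Imag = 11.4960*0.87462 = 10.0546

-5.5734 + 10.0546i


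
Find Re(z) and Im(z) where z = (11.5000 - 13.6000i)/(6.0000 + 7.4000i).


Multiply by conjugate: (11.5000 - 13.6000i)(6.0000 - 7.4000i) / (6^2 + 7.4^2)
Numerator real = 11.5*6 - (13.6)*7.4 = -31.64
Numerator imag = -13.6*6 - 11.5*7.4 = -166.7
Denominator = 90.76
Re(z) = -31.64/90.76 = -0.3486
Im(z) = -166.7/90.76 = -1.8367

Re(z) = -0.3486, Im(z) = -1.8367


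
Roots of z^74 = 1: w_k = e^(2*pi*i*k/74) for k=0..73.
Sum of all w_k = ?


The sum of all 74th roots of unity is 0.
Geometric series: (1 - w^74)/(1 - w) = (1-1)/(1-w) = 0 since w^74 = 1, w ≠ 1.
Alternatively: coefficient of z^73 in z^74 - 1 is 0.

0


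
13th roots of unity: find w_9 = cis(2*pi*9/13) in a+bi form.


Angle = 360*9/13 = 249.2308°
a = cos(249.2308°) = -0.3546
b = sin(249.2308°) = -0.9350

-0.3546 - 0.9350i


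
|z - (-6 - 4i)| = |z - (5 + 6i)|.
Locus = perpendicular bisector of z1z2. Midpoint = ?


Equal distances means the locus is the perpendicular bisector of z1 and z2.
Midpoint = ((-6+5)/2, (-4+6)/2) = (-0.5000, 1.0000)

Perpendicular bisector through (-0.5000, 1.0000)


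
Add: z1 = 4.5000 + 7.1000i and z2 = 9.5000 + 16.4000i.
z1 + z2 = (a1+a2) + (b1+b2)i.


Real: 4.5 + 9.5 = 14
Imag: 7.1 + 16.4 = 23.5

14.0000 + 23.5000i


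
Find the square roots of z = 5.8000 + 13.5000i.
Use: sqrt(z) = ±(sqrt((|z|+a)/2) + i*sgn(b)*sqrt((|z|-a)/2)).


|z| = sqrt(33.64+182.25) = 14.6932
sqrt((|z|+a)/2) = sqrt((14.6932+5.8)/2) = sqrt(10.2466) = 3.2010
sqrt((|z|-a)/2) = sqrt((14.6932-5.8)/2) = sqrt(4.4466) = 2.1087

±(3.2010 + 2.1087i) i.e. 3.2010 + 2.1087i and -3.2010 - 2.1087i


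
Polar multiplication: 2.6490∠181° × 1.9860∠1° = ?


r = 2.6490 * 1.9860 = 5.2609
theta = 181° + 1° = 182° = 182° (mod 360)

5.2609 cis(182°)


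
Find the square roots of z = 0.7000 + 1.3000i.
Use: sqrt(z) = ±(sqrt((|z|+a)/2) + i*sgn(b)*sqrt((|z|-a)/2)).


|z| = sqrt(0.49+1.69) = 1.4765
sqrt((|z|+a)/2) = sqrt((1.4765+0.7)/2) = sqrt(1.0882) = 1.0432
sqrt((|z|-a)/2) = sqrt((1.4765-0.7)/2) = sqrt(0.3882) = 0.6231

±(1.0432 + 0.6231i) i.e. 1.0432 + 0.6231i and -1.0432 - 0.6231i


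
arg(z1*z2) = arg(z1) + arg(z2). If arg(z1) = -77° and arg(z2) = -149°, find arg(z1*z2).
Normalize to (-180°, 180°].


arg(z1*z2) = -77° - 149° = -226°
Normalized to (-180°, 180°]: 134°

134°


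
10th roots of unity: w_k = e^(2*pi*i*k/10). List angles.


The 10th roots of unity are cis(360k/10°) for k=0..9
Angle step = 360/10 = 36°
Primitive root: cis(36°)
Primitive root = 0.8090 + 0.5878i

10 roots at angles: 0°, 36°, 72°, 108°, 144°, 180°, 216°, 252°, 288°, 324°


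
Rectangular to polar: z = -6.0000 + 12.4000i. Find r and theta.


r = sqrt(36+153.76) = sqrt(189.76) = 13.7753
theta = atan2(12.4, -6) = 115.8210 degrees

r = 13.7753, theta = 115.8210 degrees


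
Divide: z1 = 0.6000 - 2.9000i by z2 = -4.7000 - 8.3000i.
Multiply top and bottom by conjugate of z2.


Conjugate of z2 = -4.7000 + 8.3000i
Numerator: (0.6000 - 2.9000i)(-4.7000 + 8.3000i) = 21.2500 + 18.6100i
Denominator: (-4.7)^2 + (-8.3)^2 = 90.98
Result = (21.2500 + 18.6100i)/90.98

0.2336 + 0.2046i


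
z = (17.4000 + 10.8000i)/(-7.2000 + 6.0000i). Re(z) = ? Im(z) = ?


Multiply by conjugate: (17.4000 + 10.8000i)(-7.2000 - 6.0000i) / ((-7.2)^2 + 6^2)
Numerator real = 17.4*(-7.2) + 10.8*6 = -60.48
Numerator imag = 10.8*(-7.2) - 17.4*6 = -182.16
Denominator = 87.84
Re(z) = -60.48/87.84 = -0.6885
Im(z) = -182.16/87.84 = -2.0738

Re(z) = -0.6885, Im(z) = -2.0738


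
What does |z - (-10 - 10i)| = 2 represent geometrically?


|z - z0| = r is a circle with center z0 and radius r.
Center = (-10, -10), radius = 2

Circle with center (-10, -10) and radius 2


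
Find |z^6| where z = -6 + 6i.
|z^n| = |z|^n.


|z| = sqrt(36+36) = sqrt(72) = 8.4853
|z^6| = |z|^6 = (sqrt(72))^6 = 72^3 = 373248

|z^6| = 373248


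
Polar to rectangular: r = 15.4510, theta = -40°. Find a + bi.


a = 15.4510*cos(-40°) = 15.4510*0.7660444 = 11.8362
b = 15.4510*sin(-40°) = 15.4510*(-0.64279) = -9.9317

11.8362 - 9.9317i


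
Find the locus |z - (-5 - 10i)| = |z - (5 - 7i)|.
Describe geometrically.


Equal distances means the locus is the perpendicular bisector of z1 and z2.
Midpoint = ((-5+5)/2, (-10+(-7))/2) = (0, -8.5000)

Perpendicular bisector through (0, -8.5000)


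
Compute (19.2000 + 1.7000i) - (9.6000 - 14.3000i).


Real: 19.2 - 9.6 = 9.6
Imag: 1.7 + 14.3 = 16

9.6000 + 16.0000i


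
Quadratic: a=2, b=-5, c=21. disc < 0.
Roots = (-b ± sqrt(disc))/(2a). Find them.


disc = (-5)^2 - 4*2*21 = 25 - 168 = -143
sqrt(|disc|) = sqrt(143) = 11.9583
Real part = 5/(2*2) = 1.2500
Imag part = 11.9583/(2*2) = 2.9896

1.2500 ± 2.9896i


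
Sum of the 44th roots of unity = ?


The sum of all 44th roots of unity is 0.
Geometric series: (1 - w^44)/(1 - w) = (1-1)/(1-w) = 0 since w^44 = 1, w ≠ 1.
Alternatively: coefficient of z^43 in z^44 - 1 is 0.

0


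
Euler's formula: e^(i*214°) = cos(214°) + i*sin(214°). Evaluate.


cos(214°) = -0.8290
sin(214°) = -0.5592

e^(i*214°) = -0.8290 - 0.5592i


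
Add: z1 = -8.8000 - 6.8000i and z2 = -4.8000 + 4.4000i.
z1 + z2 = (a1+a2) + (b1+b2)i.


Real: -8.8 - 4.8 = -13.6
Imag: -6.8 + 4.4 = -2.4

-13.6000 - 2.4000i


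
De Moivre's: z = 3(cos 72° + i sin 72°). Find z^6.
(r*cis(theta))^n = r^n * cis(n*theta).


r^6 = 3^6 = 729
n*theta = 6*72° = 432° = 72° (mod 360)
a = 729*cos(72°) = 225.2734
b = 729*sin(72°) = 693.3202

729 cis(72°) = 225.2734 + 693.3202i


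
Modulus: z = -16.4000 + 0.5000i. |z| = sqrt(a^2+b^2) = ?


|z| = sqrt((-16.4)^2 + 0.5^2) = sqrt(268.96 + 0.25) = sqrt(269.21) = 16.4076

|z| = 16.4076


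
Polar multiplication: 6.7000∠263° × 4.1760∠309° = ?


r = 6.7000 * 4.1760 = 27.9792
theta = 263° + 309° = 572° = 212° (mod 360)

27.9792 cis(212°)


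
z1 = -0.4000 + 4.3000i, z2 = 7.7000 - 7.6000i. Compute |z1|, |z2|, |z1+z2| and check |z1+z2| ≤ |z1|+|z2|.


|z1| = sqrt((-0.4)^2 + 4.3^2) = sqrt(18.65) = 4.3186
|z2| = sqrt(7.7^2 + (-7.6)^2) = sqrt(117.05) = 10.8190
z1+z2 = 7.3000 - 3.3000i
|z1+z2| = sqrt(64.18) = 8.0112
|z1|+|z2| = 4.3186 + 10.8190 = 15.1376

|z1+z2| = 8.0112 ≤ |z1|+|z2| = 15.1376 (verified)


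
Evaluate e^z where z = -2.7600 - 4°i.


e^-2.7600 = 0.0633
cos(-4°) = 0.9976
sin(-4°) = -0.0698
Real = 0.0633*0.9976 = 0.0631
Imag = 0.0633*(-0.0698) = -0.0044

0.0631 - 0.0044i


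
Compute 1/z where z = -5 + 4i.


|z|^2 = 25+16 = 41
1/z = (-5 - 4i)/41

1/z = -0.1220 - 0.0976i


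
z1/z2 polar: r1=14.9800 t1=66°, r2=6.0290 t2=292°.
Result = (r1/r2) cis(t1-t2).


r = 14.9800 / 6.0290 = 2.4847
theta = 66° - 292° = -226° = 134° (mod 360)

2.4847 cis(134°)


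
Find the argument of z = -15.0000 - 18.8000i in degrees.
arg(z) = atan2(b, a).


Re = -15, Im = -18.8
arg = atan2(-18.8, -15) = -128.5854 degrees

arg(z) = -128.5854 degrees


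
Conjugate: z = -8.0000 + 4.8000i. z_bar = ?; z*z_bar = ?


z_bar = -8.0000 - 4.8000i
z*z_bar = (-8)^2 + 4.8^2 = 64 + 23.04 = 87.04

z_bar = -8.0000 - 4.8000i, z*z_bar = 87.04


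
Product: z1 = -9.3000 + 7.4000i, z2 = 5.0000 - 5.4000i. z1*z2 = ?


Real = -9.3*5 - 7.4*(-5.4) = -46.5 - (-39.96) = -6.54
Imag = -9.3*(-5.4) + 5*7.4 = 50.22 + 37 = 87.22

-6.5400 + 87.2200i


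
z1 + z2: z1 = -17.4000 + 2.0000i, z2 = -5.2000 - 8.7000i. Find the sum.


Real: -17.4 - 5.2 = -22.6
Imag: 2 - 8.7 = -6.7

-22.6000 - 6.7000i


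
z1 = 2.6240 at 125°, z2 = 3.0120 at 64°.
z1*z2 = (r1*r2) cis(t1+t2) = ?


r = 2.6240 * 3.0120 = 7.9035
theta = 125° + 64° = 189° = 189° (mod 360)

7.9035 cis(189°)


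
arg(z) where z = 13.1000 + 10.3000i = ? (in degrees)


Re = 13.1, Im = 10.3
arg = atan2(10.3, 13.1) = 38.1765 degrees

arg(z) = 38.1765 degrees


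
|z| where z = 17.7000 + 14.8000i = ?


|z| = sqrt(17.7^2 + 14.8^2) = sqrt(313.29 + 219.04) = sqrt(532.33) = 23.0723

|z| = 23.0723


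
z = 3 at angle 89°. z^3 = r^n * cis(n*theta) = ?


r^3 = 3^3 = 27
n*theta = 3*89° = 267° = 267° (mod 360)
a = 27*cos(267°) = -1.4131
b = 27*sin(267°) = -26.9630

27 cis(267°) = -1.4131 - 26.9630i


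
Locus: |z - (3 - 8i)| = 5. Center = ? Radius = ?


|z - z0| = r is a circle with center z0 and radius r.
Center = (3, -8), radius = 5

Circle with center (3, -8) and radius 5


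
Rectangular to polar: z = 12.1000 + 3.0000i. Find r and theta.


r = sqrt(146.41+9) = sqrt(155.41) = 12.4664
theta = atan2(3, 12.1) = 13.9248 degrees

r = 12.4664, theta = 13.9248 degrees


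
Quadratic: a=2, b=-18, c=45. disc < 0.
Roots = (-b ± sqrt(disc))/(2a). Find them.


disc = (-18)^2 - 4*2*45 = 324 - 360 = -36
sqrt(|disc|) = sqrt(36) = 6.0000
Real part = 18/(2*2) = 4.5000
Imag part = 6.0000/(2*2) = 1.5000

4.5000 ± 1.5000i


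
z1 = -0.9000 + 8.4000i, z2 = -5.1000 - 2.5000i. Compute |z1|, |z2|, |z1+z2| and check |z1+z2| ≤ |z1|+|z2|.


|z1| = sqrt((-0.9)^2 + 8.4^2) = sqrt(71.37) = 8.4481
|z2| = sqrt((-5.1)^2 + (-2.5)^2) = sqrt(32.26) = 5.6798
z1+z2 = -6.0000 + 5.9000i
|z1+z2| = sqrt(70.81) = 8.4149
|z1|+|z2| = 8.4481 + 5.6798 = 14.1279

|z1+z2| = 8.4149 ≤ |z1|+|z2| = 14.1279 (verified)


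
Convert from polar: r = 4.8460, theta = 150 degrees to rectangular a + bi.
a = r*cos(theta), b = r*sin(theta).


a = 4.8460*cos(150°) = 4.8460*(-0.86603) = -4.1968
b = 4.8460*sin(150°) = 4.8460*0.5 = 2.4230

-4.1968 + 2.4230i


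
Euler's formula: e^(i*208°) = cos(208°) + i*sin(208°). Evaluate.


cos(208°) = -0.8829
sin(208°) = -0.4695

e^(i*208°) = -0.8829 - 0.4695i


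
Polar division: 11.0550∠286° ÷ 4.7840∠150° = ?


r = 11.0550 / 4.7840 = 2.3108
theta = 286° - 150° = 136° = 136° (mod 360)

2.3108 cis(136°)


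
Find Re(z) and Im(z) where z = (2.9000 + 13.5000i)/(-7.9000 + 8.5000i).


Multiply by conjugate: (2.9000 + 13.5000i)(-7.9000 - 8.5000i) / ((-7.9)^2 + 8.5^2)
Numerator real = 2.9*(-7.9) + 13.5*8.5 = 91.84
Numerator imag = 13.5*(-7.9) - 2.9*8.5 = -131.3
Denominator = 134.66
Re(z) = 91.84/134.66 = 0.6820
Im(z) = -131.3/134.66 = -0.9750

Re(z) = 0.6820, Im(z) = -0.9750


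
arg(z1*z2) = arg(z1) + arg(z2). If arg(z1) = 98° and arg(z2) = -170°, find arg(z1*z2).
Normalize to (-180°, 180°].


arg(z1*z2) = 98° - 170° = -72°
Normalized to (-180°, 180°]: -72°

-72°


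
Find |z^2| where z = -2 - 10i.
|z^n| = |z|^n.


|z| = sqrt(4+100) = sqrt(104) = 10.1980
|z^2| = |z|^2 = (sqrt(104))^2 = 104

|z^2| = 104


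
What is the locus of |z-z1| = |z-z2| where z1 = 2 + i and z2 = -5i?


Equal distances means the locus is the perpendicular bisector of z1 and z2.
Midpoint = ((2+0)/2, (1+(-5))/2) = (1.0000, -2.0000)

Perpendicular bisector through (1.0000, -2.0000)


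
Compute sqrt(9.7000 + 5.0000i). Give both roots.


|z| = sqrt(94.09+25) = 10.9128
sqrt((|z|+a)/2) = sqrt((10.9128+9.7)/2) = sqrt(10.3064) = 3.2104
sqrt((|z|-a)/2) = sqrt((10.9128-9.7)/2) = sqrt(0.6064) = 0.7787

±(3.2104 + 0.7787i) i.e. 3.2104 + 0.7787i and -3.2104 - 0.7787i


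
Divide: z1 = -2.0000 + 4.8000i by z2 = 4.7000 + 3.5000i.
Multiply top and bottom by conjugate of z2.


Conjugate of z2 = 4.7000 - 3.5000i
Numerator: (-2.0000 + 4.8000i)(4.7000 - 3.5000i) = 7.4000 + 29.5600i
Denominator: 4.7^2 + 3.5^2 = 34.34
Result = (7.4000 + 29.5600i)/34.34

0.2155 + 0.8608i


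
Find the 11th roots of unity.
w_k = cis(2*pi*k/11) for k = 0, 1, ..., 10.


The 11th roots of unity are cis(360k/11°) for k=0..10
Angle step = 360/11 = 32.7273°
Primitive root: cis(32.7273°)
Primitive root = 0.8413 + 0.5406i

11 roots at angles: 0°, 32.7273°, 65.4545°, 98.1818°, 130.9091°, 163.6364°, 196.3636°, 229.0909°, 261.8182°, 294.5455°, 327.2727°


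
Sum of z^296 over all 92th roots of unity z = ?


The roots are w_k = w^k with w = e^(2*pi*i/92), and (w^k)^296 = (w^296)^k.
So S = 1 + u + u^2 + ... + u^(91) with u = w^296.
296 = 3*92 + 20, so 296 is not a multiple of 92: u = (w^92)^3 * w^20 = w^20 ≠ 1 (w is a primitive 92th root), while u^92 = (w^92)^296 = 1.
Geometric series: S = (1 - u^92)/(1 - u) = (1 - 1)/(1 - u) = 0

S = 0


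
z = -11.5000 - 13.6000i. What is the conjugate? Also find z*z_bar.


z_bar = -11.5000 + 13.6000i
z*z_bar = (-11.5)^2 + (-13.6)^2 = 132.25 + 184.96 = 317.21

z_bar = -11.5000 + 13.6000i, z*z_bar = 317.21


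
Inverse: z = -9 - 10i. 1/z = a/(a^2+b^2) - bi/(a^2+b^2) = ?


|z|^2 = 81+100 = 181
1/z = (-9 + 10i)/181

1/z = -0.0497 + 0.0552i


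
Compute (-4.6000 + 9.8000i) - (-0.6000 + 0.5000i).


Real: -4.6 + 0.6 = -4
Imag: 9.8 - 0.5 = 9.3

-4.0000 + 9.3000i


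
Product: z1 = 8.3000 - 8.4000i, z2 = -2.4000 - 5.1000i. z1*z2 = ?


Real = 8.3*(-2.4) - (-8.4)*(-5.1) = -19.92 - 42.84 = -62.76
Imag = 8.3*(-5.1) - (2.4)*(-8.4) = -42.33 + 20.16 = -22.17

-62.7600 - 22.1700i


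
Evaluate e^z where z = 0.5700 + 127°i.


e^0.5700 = 1.7683
cos(127°) = -0.6018
sin(127°) = 0.7986
Real = 1.7683*(-0.6018) = -1.0642
Imag = 1.7683*0.7986 = 1.4122

-1.0642 + 1.4122i


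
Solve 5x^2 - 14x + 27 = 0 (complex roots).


disc = (-14)^2 - 4*5*27 = 196 - 540 = -344
sqrt(|disc|) = sqrt(344) = 18.5472
Real part = 14/(2*5) = 1.4000
Imag part = 18.5472/(2*5) = 1.8547

1.4000 ± 1.8547i


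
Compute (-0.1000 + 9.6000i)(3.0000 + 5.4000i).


Real = -0.1*3 - 9.6*5.4 = -0.3 - 51.84 = -52.14
Imag = -0.1*5.4 + 3*9.6 = -0.54 + 28.8 = 28.26

-52.1400 + 28.2600i


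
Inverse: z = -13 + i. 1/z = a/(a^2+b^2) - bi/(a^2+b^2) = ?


|z|^2 = 169+1 = 170
1/z = (-13 - 1i)/170

1/z = -0.0765 - 0.0059i


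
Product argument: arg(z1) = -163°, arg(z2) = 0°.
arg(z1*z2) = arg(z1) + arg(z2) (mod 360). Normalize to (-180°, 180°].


arg(z1*z2) = -163° + 0° = -163°
Normalized to (-180°, 180°]: -163°

-163°


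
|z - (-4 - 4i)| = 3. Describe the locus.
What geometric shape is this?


|z - z0| = r is a circle with center z0 and radius r.
Center = (-4, -4), radius = 3

Circle with center (-4, -4) and radius 3


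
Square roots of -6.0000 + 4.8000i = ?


|z| = sqrt(36+23.04) = 7.6837
sqrt((|z|+a)/2) = sqrt((7.6837+(-6))/2) = sqrt(0.8419) = 0.9175
sqrt((|z|-a)/2) = sqrt((7.6837-(-6))/2) = sqrt(6.8419) = 2.6157

±(0.9175 + 2.6157i) i.e. 0.9175 + 2.6157i and -0.9175 - 2.6157i


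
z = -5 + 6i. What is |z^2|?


|z| = sqrt(25+36) = sqrt(61) = 7.8102
|z^2| = |z|^2 = (sqrt(61))^2 = 61

|z^2| = 61


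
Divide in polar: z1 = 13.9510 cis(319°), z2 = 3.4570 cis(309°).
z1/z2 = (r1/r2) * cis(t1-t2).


r = 13.9510 / 3.4570 = 4.0356
theta = 319° - 309° = 10° = 10° (mod 360)

4.0356 cis(10°)


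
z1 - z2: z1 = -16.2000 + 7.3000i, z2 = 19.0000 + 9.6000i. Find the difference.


Real: -16.2 - 19 = -35.2
Imag: 7.3 - 9.6 = -2.3

-35.2000 - 2.3000i


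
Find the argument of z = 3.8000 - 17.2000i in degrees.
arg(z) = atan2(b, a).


Re = 3.8, Im = -17.2
arg = atan2(-17.2, 3.8) = -77.5418 degrees

arg(z) = -77.5418 degrees


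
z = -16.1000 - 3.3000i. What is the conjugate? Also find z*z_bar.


z_bar = -16.1000 + 3.3000i
z*z_bar = (-16.1)^2 + (-3.3)^2 = 259.21 + 10.89 = 270.1

z_bar = -16.1000 + 3.3000i, z*z_bar = 270.1


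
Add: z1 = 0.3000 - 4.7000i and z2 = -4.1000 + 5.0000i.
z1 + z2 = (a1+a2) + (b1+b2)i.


Real: 0.3 - 4.1 = -3.8
Imag: -4.7 + 5 = 0.3

-3.8000 + 0.3000i


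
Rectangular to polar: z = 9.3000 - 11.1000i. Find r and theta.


r = sqrt(86.49+123.21) = sqrt(209.7) = 14.4810
theta = atan2(-11.1, 9.3) = -50.0425 degrees

r = 14.4810, theta = -50.0425 degrees


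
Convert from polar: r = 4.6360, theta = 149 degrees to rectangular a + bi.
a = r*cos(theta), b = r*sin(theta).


a = 4.6360*cos(149°) = 4.6360*(-0.85717) = -3.9738
b = 4.6360*sin(149°) = 4.6360*0.51504 = 2.3877

-3.9738 + 2.3877i


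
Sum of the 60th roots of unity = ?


The sum of all 60th roots of unity is 0.
Geometric series: (1 - w^60)/(1 - w) = (1-1)/(1-w) = 0 since w^60 = 1, w ≠ 1.
Alternatively: coefficient of z^59 in z^60 - 1 is 0.

0


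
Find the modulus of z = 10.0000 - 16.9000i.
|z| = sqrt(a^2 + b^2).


|z| = sqrt(10^2 + (-16.9)^2) = sqrt(100 + 285.61) = sqrt(385.61) = 19.6370

|z| = 19.6370


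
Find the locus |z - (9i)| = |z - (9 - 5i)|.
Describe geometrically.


Equal distances means the locus is the perpendicular bisector of z1 and z2.
Midpoint = ((0+9)/2, (9+(-5))/2) = (4.5000, 2.0000)

Perpendicular bisector through (4.5000, 2.0000)


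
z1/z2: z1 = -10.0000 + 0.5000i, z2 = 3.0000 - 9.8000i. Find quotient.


Conjugate of z2 = 3.0000 + 9.8000i
Numerator: (-10.0000 + 0.5000i)(3.0000 + 9.8000i) = -34.9000 - 96.5000i
Denominator: 3^2 + (-9.8)^2 = 105.04
Result = (-34.9000 - 96.5000i)/105.04

-0.3323 - 0.9187i


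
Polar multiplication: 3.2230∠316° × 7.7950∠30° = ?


r = 3.2230 * 7.7950 = 25.1233
theta = 316° + 30° = 346° = 346° (mod 360)

25.1233 cis(346°)


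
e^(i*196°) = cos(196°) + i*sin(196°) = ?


cos(196°) = -0.9613
sin(196°) = -0.2756

e^(i*196°) = -0.9613 - 0.2756i


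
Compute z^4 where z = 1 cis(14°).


r^4 = 1^4 = 1
n*theta = 4*14° = 56° = 56° (mod 360)
a = 1*cos(56°) = 0.5592
b = 1*sin(56°) = 0.8290

1 cis(56°) = 0.5592 + 0.8290i


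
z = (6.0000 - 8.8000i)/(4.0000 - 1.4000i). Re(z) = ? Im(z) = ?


Multiply by conjugate: (6.0000 - 8.8000i)(4.0000 + 1.4000i) / (4^2 + (-1.4)^2)
Numerator real = 6*4 - (8.8)*(-1.4) = 36.32
Numerator imag = -8.8*4 - 6*(-1.4) = -26.8
Denominator = 17.96
Re(z) = 36.32/17.96 = 2.0223
Im(z) = -26.8/17.96 = -1.4922

Re(z) = 2.0223, Im(z) = -1.4922


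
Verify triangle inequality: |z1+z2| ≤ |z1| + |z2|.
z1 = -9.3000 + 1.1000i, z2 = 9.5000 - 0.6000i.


|z1| = sqrt((-9.3)^2 + 1.1^2) = sqrt(87.7) = 9.3648
|z2| = sqrt(9.5^2 + (-0.6)^2) = sqrt(90.61) = 9.5189
z1+z2 = 0.2000 + 0.5000i
|z1+z2| = sqrt(0.29) = 0.5385
|z1|+|z2| = 9.3648 + 9.5189 = 18.8837

|z1+z2| = 0.5385 ≤ |z1|+|z2| = 18.8837 (verified)


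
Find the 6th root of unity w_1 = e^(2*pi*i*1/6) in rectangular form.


Angle = 360*1/6 = 60°
a = cos(60°) = 0.5000
b = sin(60°) = 0.8660

0.5000 + 0.8660i


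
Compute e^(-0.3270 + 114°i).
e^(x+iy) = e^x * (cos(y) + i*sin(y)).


e^-0.3270 = 0.7211
cos(114°) = -0.4067
sin(114°) = 0.9135
Real = 0.7211*(-0.4067) = -0.2933
Imag = 0.7211*0.9135 = 0.6587

-0.2933 + 0.6587i


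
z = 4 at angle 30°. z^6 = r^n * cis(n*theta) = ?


r^6 = 4^6 = 4096
n*theta = 6*30° = 180° = 180° (mod 360)
a = 4096*cos(180°) = -4096.0000
b = 4096*sin(180°) = 0

4096 cis(180°) = -4096.0000 + 0i


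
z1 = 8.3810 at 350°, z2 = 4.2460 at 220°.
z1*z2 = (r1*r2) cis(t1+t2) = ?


r = 8.3810 * 4.2460 = 35.5857
theta = 350° + 220° = 570° = 210° (mod 360)

35.5857 cis(210°)


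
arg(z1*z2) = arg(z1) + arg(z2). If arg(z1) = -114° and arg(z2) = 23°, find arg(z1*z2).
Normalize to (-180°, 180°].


arg(z1*z2) = -114° + 23° = -91°
Normalized to (-180°, 180°]: -91°

-91°


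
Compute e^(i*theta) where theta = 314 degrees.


cos(314°) = 0.6947
sin(314°) = -0.7193

e^(i*314°) = 0.6947 - 0.7193i


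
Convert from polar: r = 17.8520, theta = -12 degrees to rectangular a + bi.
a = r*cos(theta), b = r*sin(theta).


a = 17.8520*cos(-12°) = 17.8520*0.97815 = 17.4619
b = 17.8520*sin(-12°) = 17.8520*(-0.20791) = -3.7116

17.4619 - 3.7116i


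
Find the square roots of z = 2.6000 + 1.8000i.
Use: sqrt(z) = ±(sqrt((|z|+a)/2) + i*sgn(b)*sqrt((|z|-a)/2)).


|z| = sqrt(6.76+3.24) = 3.1623
sqrt((|z|+a)/2) = sqrt((3.1623+2.6)/2) = sqrt(2.8811) = 1.6974
sqrt((|z|-a)/2) = sqrt((3.1623-2.6)/2) = sqrt(0.2811) = 0.5302

±(1.6974 + 0.5302i) i.e. 1.6974 + 0.5302i and -1.6974 - 0.5302i


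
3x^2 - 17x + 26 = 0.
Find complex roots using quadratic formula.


disc = (-17)^2 - 4*3*26 = 289 - 312 = -23
sqrt(|disc|) = sqrt(23) = 4.7958
Real part = 17/(2*3) = 2.8333
Imag part = 4.7958/(2*3) = 0.7993

2.8333 ± 0.7993i


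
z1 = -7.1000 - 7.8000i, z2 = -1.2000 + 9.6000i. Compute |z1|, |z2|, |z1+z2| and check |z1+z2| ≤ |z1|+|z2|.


|z1| = sqrt((-7.1)^2 + (-7.8)^2) = sqrt(111.25) = 10.5475
|z2| = sqrt((-1.2)^2 + 9.6^2) = sqrt(93.6) = 9.6747
z1+z2 = -8.3000 + 1.8000i
|z1+z2| = sqrt(72.13) = 8.4929
|z1|+|z2| = 10.5475 + 9.6747 = 20.2222

|z1+z2| = 8.4929 ≤ |z1|+|z2| = 20.2222 (verified)


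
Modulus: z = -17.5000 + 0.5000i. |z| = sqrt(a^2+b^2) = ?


|z| = sqrt((-17.5)^2 + 0.5^2) = sqrt(306.25 + 0.25) = sqrt(306.5) = 17.5071

|z| = 17.5071


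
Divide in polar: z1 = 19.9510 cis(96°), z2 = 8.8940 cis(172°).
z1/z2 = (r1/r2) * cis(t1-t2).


r = 19.9510 / 8.8940 = 2.2432
theta = 96° - 172° = -76° = 284° (mod 360)

2.2432 cis(284°)


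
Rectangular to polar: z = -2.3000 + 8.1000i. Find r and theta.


r = sqrt(5.29+65.61) = sqrt(70.9) = 8.4202
theta = atan2(8.1, -2.3) = 105.8519 degrees

r = 8.4202, theta = 105.8519 degrees


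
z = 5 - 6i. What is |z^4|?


|z| = sqrt(25+36) = sqrt(61) = 7.8102
|z^4| = |z|^4 = (sqrt(61))^4 = 61^2 = 3721

|z^4| = 3721


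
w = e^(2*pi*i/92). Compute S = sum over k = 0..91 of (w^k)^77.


The roots are w_k = w^k with w = e^(2*pi*i/92), and (w^k)^77 = (w^77)^k.
So S = 1 + u + u^2 + ... + u^(91) with u = w^77.
77 = 0*92 + 77, so 77 is not a multiple of 92: u = w^77 ≠ 1 (w is a primitive 92th root), while u^92 = (w^92)^77 = 1.
Geometric series: S = (1 - u^92)/(1 - u) = (1 - 1)/(1 - u) = 0

S = 0


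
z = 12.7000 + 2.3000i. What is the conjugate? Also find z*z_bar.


z_bar = 12.7000 - 2.3000i
z*z_bar = 12.7^2 + 2.3^2 = 161.29 + 5.29 = 166.58

z_bar = 12.7000 - 2.3000i, z*z_bar = 166.58


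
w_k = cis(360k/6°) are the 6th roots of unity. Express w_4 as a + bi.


Angle = 360*4/6 = 240°
a = cos(240°) = -0.5000
b = sin(240°) = -0.8660

-0.5000 - 0.8660i


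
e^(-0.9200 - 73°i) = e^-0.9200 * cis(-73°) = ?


e^-0.9200 = 0.3985
cos(-73°) = 0.2924
sin(-73°) = -0.9563
Real = 0.3985*0.2924 = 0.1165
Imag = 0.3985*(-0.9563) = -0.3811

0.1165 - 0.3811i


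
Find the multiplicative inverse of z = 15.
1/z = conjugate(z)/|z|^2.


|z|^2 = 225+0 = 225
1/z = (15 - 0i)/225

1/z = 0.0667 + 0i


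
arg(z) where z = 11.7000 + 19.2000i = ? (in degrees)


Re = 11.7, Im = 19.2
arg = atan2(19.2, 11.7) = 58.6429 degrees

arg(z) = 58.6429 degrees


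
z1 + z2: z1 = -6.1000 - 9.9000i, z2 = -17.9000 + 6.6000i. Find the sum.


Real: -6.1 - 17.9 = -24
Imag: -9.9 + 6.6 = -3.3

-24.0000 - 3.3000i


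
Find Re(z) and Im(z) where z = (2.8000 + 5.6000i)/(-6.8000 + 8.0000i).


Multiply by conjugate: (2.8000 + 5.6000i)(-6.8000 - 8.0000i) / ((-6.8)^2 + 8^2)
Numerator real = 2.8*(-6.8) + 5.6*8 = 25.76
Numerator imag = 5.6*(-6.8) - 2.8*8 = -60.48
Denominator = 110.24
Re(z) = 25.76/110.24 = 0.2337
Im(z) = -60.48/110.24 = -0.5486

Re(z) = 0.2337, Im(z) = -0.5486


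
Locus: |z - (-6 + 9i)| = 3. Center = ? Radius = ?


|z - z0| = r is a circle with center z0 and radius r.
Center = (-6, 9), radius = 3

Circle with center (-6, 9) and radius 3
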